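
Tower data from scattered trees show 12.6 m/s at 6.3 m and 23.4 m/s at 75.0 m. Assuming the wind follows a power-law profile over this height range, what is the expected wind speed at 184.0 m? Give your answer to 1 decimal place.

29.3 m/s

First find α: α = ln(V₂/V₁)/ln(z₂/z₁) = ln(23.4/12.6)/ln(75.0/6.3) = 0.61904/2.47694 = 0.2499
Extrapolate from 75.0 m to 184.0 m: V₃ = 23.4 × (184.0/75.0)^0.2499 = 23.4 × 1.2514 = 29.2836 m/s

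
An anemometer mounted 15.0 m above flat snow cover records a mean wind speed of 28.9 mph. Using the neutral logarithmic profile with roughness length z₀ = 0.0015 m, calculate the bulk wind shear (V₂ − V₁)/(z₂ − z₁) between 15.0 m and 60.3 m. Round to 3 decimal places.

Log law: V₂ = V₁ · ln(z₂/z₀)/ln(z₁/z₀) = 28.9 × 10.6016/9.2103 = 33.2655 mph
ΔV/Δz = (33.2655 − 28.9)/(60.3 − 15.0) = 4.3655/45.3000 = 0.09637 mph/m

0.096 mph/m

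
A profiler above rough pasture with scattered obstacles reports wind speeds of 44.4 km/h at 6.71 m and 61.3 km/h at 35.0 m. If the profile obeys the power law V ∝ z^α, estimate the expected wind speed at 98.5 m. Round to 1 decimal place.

First find α: α = ln(V₂/V₁)/ln(z₂/z₁) = ln(61.3/44.4)/ln(35.0/6.71) = 0.32254/1.65175 = 0.1953
Extrapolate from 35.0 m to 98.5 m: V₃ = 61.3 × (98.5/35.0)^0.1953 = 61.3 × 1.2239 = 75.0256 km/h

75.0 km/h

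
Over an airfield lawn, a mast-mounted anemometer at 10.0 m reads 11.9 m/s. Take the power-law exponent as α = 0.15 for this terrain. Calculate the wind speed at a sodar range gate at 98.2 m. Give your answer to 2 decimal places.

Power-law profile: V₂ = V₁ · (z₂/z₁)^α
V₂ = 11.9 × (98.2/10.0)^0.15 = 11.9 × (9.8200)^0.15
    = 11.9 × 1.4087 = 16.7635 m/s

16.76 m/s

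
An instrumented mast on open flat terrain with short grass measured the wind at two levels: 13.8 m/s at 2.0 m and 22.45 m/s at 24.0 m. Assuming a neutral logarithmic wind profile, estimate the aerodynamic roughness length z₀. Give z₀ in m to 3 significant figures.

z₀ ≈ 0.0380 m

Log law: V(z) ∝ ln(z/z₀). With r = V₁/V₂ = 13.8/22.45 = 0.61470,
r · ln(z₂/z₀) = ln(z₁/z₀) ⇒ ln z₀ = (ln z₁ − r·ln z₂)/(1 − r)
ln z₀ = (0.69315 − 0.61470×3.17805) / 0.38530 = -3.2712
z₀ = exp(-3.2712) = 0.03796 m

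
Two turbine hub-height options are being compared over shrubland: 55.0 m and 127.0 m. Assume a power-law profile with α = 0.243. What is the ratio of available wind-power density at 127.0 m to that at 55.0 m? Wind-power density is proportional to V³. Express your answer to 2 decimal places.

Speed ratio: V_B/V_A = (z_B/z_A)^α = (127.0/55.0)^0.243 = (2.3091)^0.243 = 1.22551
Power-density ratio: P_B/P_A = (V_B/V_A)³ = (1.22551)³ = 1.84055

1.84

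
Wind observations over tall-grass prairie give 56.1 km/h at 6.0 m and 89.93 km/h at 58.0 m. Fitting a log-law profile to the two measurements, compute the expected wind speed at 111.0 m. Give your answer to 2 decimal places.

Log law: V ∝ ln(z/z₀). From the pair, with r = V₁/V₂ = 0.62382,
ln z₀ = (ln z₁ − r·ln z₂)/(1 − r) = (1.7918 − 0.62382×4.0604)/0.37618 = -1.9704 → z₀ = 0.1394 m
V₃ = V₁ · ln(z₃/z₀)/ln(z₁/z₀) = 56.1 × 6.6799/3.7621 = 99.6090 km/h

99.61 km/h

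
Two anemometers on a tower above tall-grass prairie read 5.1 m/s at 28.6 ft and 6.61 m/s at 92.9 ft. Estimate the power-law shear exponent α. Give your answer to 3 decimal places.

Power law: V₂/V₁ = (z₂/z₁)^α ⇒ α = ln(V₂/V₁) / ln(z₂/z₁)
α = ln(6.61/5.1) / ln(92.9/28.6) = ln(1.2961) / ln(3.2483)
  = 0.25934 / 1.17812 = 0.22013

α ≈ 0.220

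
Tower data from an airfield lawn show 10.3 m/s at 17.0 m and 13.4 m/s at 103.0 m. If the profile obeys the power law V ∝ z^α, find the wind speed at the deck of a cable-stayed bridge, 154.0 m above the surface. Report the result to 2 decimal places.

First find α: α = ln(V₂/V₁)/ln(z₂/z₁) = ln(13.4/10.3)/ln(103.0/17.0) = 0.26311/1.80152 = 0.1460
Extrapolate from 103.0 m to 154.0 m: V₃ = 13.4 × (154.0/103.0)^0.1460 = 13.4 × 1.0605 = 14.2108 m/s

14.21 m/s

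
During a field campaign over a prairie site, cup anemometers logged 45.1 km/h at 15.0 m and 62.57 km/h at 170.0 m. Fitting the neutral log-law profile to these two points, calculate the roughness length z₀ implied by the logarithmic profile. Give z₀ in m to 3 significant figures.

Log law: V(z) ∝ ln(z/z₀). With r = V₁/V₂ = 45.1/62.57 = 0.72079,
r · ln(z₂/z₀) = ln(z₁/z₀) ⇒ ln z₀ = (ln z₁ − r·ln z₂)/(1 − r)
ln z₀ = (2.70805 − 0.72079×5.13580) / 0.27921 = -3.5593
z₀ = exp(-3.5593) = 0.02846 m

z₀ ≈ 0.0285 m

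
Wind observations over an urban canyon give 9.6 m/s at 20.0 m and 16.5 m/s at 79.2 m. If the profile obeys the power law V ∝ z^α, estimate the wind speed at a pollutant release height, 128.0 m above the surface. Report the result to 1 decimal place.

First find α: α = ln(V₂/V₁)/ln(z₂/z₁) = ln(16.5/9.6)/ln(79.2/20.0) = 0.54160/1.37624 = 0.3935
Extrapolate from 79.2 m to 128.0 m: V₃ = 16.5 × (128.0/79.2)^0.3935 = 16.5 × 1.2079 = 19.9310 m/s

19.9 m/s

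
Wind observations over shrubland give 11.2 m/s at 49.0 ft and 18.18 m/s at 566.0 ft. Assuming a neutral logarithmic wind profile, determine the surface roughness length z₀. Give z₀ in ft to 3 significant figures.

Log law: V(z) ∝ ln(z/z₀). With r = V₁/V₂ = 11.2/18.18 = 0.61606,
r · ln(z₂/z₀) = ln(z₁/z₀) ⇒ ln z₀ = (ln z₁ − r·ln z₂)/(1 − r)
ln z₀ = (3.89182 − 0.61606×6.33859) / 0.38394 = -0.0342
z₀ = exp(-0.0342) = 0.9663 ft

z₀ ≈ 0.966 ft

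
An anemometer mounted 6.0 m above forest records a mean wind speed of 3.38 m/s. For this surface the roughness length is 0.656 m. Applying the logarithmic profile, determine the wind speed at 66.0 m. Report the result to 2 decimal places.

7.04 m/s

Log law: V(z) ∝ ln(z/z₀), so V₂/V₁ = ln(z₂/z₀) / ln(z₁/z₀).
ln(66.0/0.656) = 4.6112, ln(6.0/0.656) = 2.2134
V₂ = 3.38 × 4.6112/2.2134 = 3.38 × 2.0834 = 7.0418 m/s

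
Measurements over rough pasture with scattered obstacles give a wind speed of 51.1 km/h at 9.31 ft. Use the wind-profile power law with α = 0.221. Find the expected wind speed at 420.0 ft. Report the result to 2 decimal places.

Power-law profile: V₂ = V₁ · (z₂/z₁)^α
V₂ = 51.1 × (420.0/9.31)^0.221 = 51.1 × (45.1128)^0.221
    = 51.1 × 2.3206 = 118.5826 km/h

118.58 km/h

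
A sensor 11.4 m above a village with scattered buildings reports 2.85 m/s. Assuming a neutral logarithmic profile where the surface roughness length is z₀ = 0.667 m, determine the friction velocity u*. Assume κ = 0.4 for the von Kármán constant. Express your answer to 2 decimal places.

Log law: V(z) = (u*/κ) · ln(z/z₀) ⇒ u* = κ · V / ln(z/z₀)
u* = 0.4 × 2.85 / ln(11.4/0.667) = 0.4 × 2.85 / 2.8386
   = 1.1400 / 2.8386 = 0.4016 m/s

u* ≈ 0.40 m/s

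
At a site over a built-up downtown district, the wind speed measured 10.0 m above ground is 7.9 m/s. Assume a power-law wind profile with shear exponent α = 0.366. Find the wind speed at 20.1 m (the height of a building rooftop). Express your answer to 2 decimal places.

10.20 m/s

Power-law profile: V₂ = V₁ · (z₂/z₁)^α
V₂ = 7.9 × (20.1/10.0)^0.366 = 7.9 × (2.0100)^0.366
    = 7.9 × 1.2911 = 10.1999 m/s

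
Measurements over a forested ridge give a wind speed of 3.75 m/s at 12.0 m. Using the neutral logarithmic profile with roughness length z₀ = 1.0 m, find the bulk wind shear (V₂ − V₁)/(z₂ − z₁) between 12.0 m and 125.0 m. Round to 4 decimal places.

0.0313 m/s/m

Log law: V₂ = V₁ · ln(z₂/z₀)/ln(z₁/z₀) = 3.75 × 4.8283/2.4849 = 7.2865 m/s
ΔV/Δz = (7.2865 − 3.75)/(125.0 − 12.0) = 3.5365/113.0000 = 0.03130 m/s/m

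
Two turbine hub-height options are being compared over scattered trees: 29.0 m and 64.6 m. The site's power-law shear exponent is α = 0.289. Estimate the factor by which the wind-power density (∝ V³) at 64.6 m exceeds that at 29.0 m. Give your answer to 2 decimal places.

Speed ratio: V_B/V_A = (z_B/z_A)^α = (64.6/29.0)^0.289 = (2.2276)^0.289 = 1.26045
Power-density ratio: P_B/P_A = (V_B/V_A)³ = (1.26045)³ = 2.00250

2.00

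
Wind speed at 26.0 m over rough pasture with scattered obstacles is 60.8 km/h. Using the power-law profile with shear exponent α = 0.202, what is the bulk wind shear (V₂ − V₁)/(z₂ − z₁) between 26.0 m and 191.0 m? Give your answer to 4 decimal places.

0.1828 km/h/m

Power law: V₂ = V₁ · (z₂/z₁)^α = 60.8 × (7.3462)^0.202 = 90.9594 km/h
ΔV/Δz = (90.9594 − 60.8)/(191.0 − 26.0) = 30.1594/165.0000 = 0.18278 km/h/m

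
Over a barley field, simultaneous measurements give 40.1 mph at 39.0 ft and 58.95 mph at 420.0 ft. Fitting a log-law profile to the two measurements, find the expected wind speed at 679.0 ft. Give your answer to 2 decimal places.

62.76 mph

Log law: V ∝ ln(z/z₀). From the pair, with r = V₁/V₂ = 0.68024,
ln z₀ = (ln z₁ − r·ln z₂)/(1 − r) = (3.6636 − 0.68024×6.0403)/0.31976 = -1.3924 → z₀ = 0.2485 ft
V₃ = V₁ · ln(z₃/z₀)/ln(z₁/z₀) = 40.1 × 7.9130/5.0560 = 62.7599 mph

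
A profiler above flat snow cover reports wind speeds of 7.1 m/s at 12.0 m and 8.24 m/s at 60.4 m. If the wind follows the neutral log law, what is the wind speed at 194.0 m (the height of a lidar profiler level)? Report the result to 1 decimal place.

9.1 m/s

Log law: V ∝ ln(z/z₀). From the pair, with r = V₁/V₂ = 0.86165,
ln z₀ = (ln z₁ − r·ln z₂)/(1 − r) = (2.4849 − 0.86165×4.1010)/0.13835 = -7.5802 → z₀ = 0.0005105 m
V₃ = V₁ · ln(z₃/z₀)/ln(z₁/z₀) = 7.1 × 12.8480/10.0651 = 9.0631 m/s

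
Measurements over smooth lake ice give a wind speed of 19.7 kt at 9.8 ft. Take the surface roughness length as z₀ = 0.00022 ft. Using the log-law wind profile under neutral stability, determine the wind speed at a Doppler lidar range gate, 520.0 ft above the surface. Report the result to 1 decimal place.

27.0 kt

Log law: V(z) ∝ ln(z/z₀), so V₂/V₁ = ln(z₂/z₀) / ln(z₁/z₀).
ln(520.0/0.00022) = 14.6757, ln(9.8/0.00022) = 10.7043
V₂ = 19.7 × 14.6757/10.7043 = 19.7 × 1.3710 = 27.0090 kt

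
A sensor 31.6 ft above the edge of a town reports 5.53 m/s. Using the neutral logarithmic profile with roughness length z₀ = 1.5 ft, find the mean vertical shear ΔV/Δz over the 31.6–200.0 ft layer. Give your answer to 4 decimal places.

0.0199 m/s/ft

Log law: V₂ = V₁ · ln(z₂/z₀)/ln(z₁/z₀) = 5.53 × 4.8929/3.0477 = 8.8780 m/s
ΔV/Δz = (8.8780 − 5.53)/(200.0 − 31.6) = 3.3480/168.4000 = 0.01988 m/s/ft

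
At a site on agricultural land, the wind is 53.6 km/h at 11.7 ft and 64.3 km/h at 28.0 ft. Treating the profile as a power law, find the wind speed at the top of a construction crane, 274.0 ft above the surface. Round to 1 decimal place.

103.5 km/h

First find α: α = ln(V₂/V₁)/ln(z₂/z₁) = ln(64.3/53.6)/ln(28.0/11.7) = 0.18201/0.87262 = 0.2086
Extrapolate from 28.0 ft to 274.0 ft: V₃ = 64.3 × (274.0/28.0)^0.2086 = 64.3 × 1.6092 = 103.4735 km/h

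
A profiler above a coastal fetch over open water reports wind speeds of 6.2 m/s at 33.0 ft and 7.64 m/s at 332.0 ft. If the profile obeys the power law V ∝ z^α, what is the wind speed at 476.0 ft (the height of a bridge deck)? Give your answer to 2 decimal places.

7.89 m/s

First find α: α = ln(V₂/V₁)/ln(z₂/z₁) = ln(7.64/6.2)/ln(332.0/33.0) = 0.20885/2.30863 = 0.0905
Extrapolate from 332.0 ft to 476.0 ft: V₃ = 7.64 × (476.0/332.0)^0.0905 = 7.64 × 1.0331 = 7.8931 m/s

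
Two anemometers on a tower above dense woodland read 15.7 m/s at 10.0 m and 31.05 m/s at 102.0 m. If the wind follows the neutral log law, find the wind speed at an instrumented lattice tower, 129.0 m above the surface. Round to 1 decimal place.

32.6 m/s

Log law: V ∝ ln(z/z₀). From the pair, with r = V₁/V₂ = 0.50564,
ln z₀ = (ln z₁ − r·ln z₂)/(1 − r) = (2.3026 − 0.50564×4.6250)/0.49436 = -0.0728 → z₀ = 0.9298 m
V₃ = V₁ · ln(z₃/z₀)/ln(z₁/z₀) = 15.7 × 4.9326/2.3753 = 32.6022 m/s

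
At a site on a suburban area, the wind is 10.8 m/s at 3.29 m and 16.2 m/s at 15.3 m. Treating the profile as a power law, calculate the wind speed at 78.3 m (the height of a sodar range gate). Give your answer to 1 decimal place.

First find α: α = ln(V₂/V₁)/ln(z₂/z₁) = ln(16.2/10.8)/ln(15.3/3.29) = 0.40547/1.53697 = 0.2638
Extrapolate from 15.3 m to 78.3 m: V₃ = 16.2 × (78.3/15.3)^0.2638 = 16.2 × 1.5384 = 24.9215 m/s

24.9 m/s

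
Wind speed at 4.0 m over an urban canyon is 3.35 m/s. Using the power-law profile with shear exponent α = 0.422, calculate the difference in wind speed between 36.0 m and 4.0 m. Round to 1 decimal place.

Power law: V₂ = V₁ · (z₂/z₁)^α = 3.35 × (9.0000)^0.422 = 8.4671 m/s
ΔV = 8.4671 − 3.35 = 5.1171 m/s

5.1 m/s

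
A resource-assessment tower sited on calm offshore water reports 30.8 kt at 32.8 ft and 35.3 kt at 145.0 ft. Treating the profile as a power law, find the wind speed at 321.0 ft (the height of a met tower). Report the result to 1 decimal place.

38.0 kt

First find α: α = ln(V₂/V₁)/ln(z₂/z₁) = ln(35.3/30.8)/ln(145.0/32.8) = 0.13637/1.48631 = 0.0917
Extrapolate from 145.0 ft to 321.0 ft: V₃ = 35.3 × (321.0/145.0)^0.0917 = 35.3 × 1.0756 = 37.9700 kt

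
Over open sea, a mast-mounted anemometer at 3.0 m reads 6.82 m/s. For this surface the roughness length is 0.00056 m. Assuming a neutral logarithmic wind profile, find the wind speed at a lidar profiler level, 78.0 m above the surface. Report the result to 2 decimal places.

9.41 m/s

Log law: V(z) ∝ ln(z/z₀), so V₂/V₁ = ln(z₂/z₀) / ln(z₁/z₀).
ln(78.0/0.00056) = 11.8443, ln(3.0/0.00056) = 8.5862
V₂ = 6.82 × 11.8443/8.5862 = 6.82 × 1.3795 = 9.4079 m/s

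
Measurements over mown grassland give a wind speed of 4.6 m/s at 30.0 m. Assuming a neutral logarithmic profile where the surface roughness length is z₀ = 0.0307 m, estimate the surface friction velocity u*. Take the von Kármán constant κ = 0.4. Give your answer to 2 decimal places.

u* ≈ 0.27 m/s

Log law: V(z) = (u*/κ) · ln(z/z₀) ⇒ u* = κ · V / ln(z/z₀)
u* = 0.4 × 4.6 / ln(30.0/0.0307) = 0.4 × 4.6 / 6.8847
   = 1.8400 / 6.8847 = 0.2673 m/s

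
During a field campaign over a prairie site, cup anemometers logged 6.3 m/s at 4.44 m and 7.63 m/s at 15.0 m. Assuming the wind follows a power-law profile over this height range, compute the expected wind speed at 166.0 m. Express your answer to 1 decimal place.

11.1 m/s

First find α: α = ln(V₂/V₁)/ln(z₂/z₁) = ln(7.63/6.3)/ln(15.0/4.44) = 0.19154/1.21740 = 0.1573
Extrapolate from 15.0 m to 166.0 m: V₃ = 7.63 × (166.0/15.0)^0.1573 = 7.63 × 1.4597 = 11.1374 m/s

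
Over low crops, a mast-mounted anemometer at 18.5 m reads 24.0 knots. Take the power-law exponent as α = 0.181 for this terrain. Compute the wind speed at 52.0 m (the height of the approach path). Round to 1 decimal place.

Power-law profile: V₂ = V₁ · (z₂/z₁)^α
V₂ = 24.0 × (52.0/18.5)^0.181 = 24.0 × (2.8108)^0.181
    = 24.0 × 1.2057 = 28.9368 knots

28.9 knots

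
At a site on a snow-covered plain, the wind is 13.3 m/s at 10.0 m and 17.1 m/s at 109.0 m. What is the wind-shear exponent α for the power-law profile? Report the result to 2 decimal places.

α ≈ 0.11

Power law: V₂/V₁ = (z₂/z₁)^α ⇒ α = ln(V₂/V₁) / ln(z₂/z₁)
α = ln(17.1/13.3) / ln(109.0/10.0) = ln(1.2857) / ln(10.9000)
  = 0.25131 / 2.38876 = 0.10521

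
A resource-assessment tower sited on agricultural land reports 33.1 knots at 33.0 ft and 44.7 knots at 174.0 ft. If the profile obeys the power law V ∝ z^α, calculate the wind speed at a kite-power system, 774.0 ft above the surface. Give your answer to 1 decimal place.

First find α: α = ln(V₂/V₁)/ln(z₂/z₁) = ln(44.7/33.1)/ln(174.0/33.0) = 0.30044/1.66255 = 0.1807
Extrapolate from 174.0 ft to 774.0 ft: V₃ = 44.7 × (774.0/174.0)^0.1807 = 44.7 × 1.3096 = 58.5387 knots

58.5 knots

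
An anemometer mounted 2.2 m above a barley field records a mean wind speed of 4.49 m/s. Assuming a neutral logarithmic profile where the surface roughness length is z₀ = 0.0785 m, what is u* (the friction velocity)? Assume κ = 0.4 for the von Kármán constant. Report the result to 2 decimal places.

u* ≈ 0.54 m/s

Log law: V(z) = (u*/κ) · ln(z/z₀) ⇒ u* = κ · V / ln(z/z₀)
u* = 0.4 × 4.49 / ln(2.2/0.0785) = 0.4 × 4.49 / 3.3331
   = 1.7960 / 3.3331 = 0.5388 m/s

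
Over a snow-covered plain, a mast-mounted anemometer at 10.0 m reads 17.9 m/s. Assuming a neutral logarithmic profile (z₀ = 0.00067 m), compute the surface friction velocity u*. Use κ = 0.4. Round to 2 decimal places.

Log law: V(z) = (u*/κ) · ln(z/z₀) ⇒ u* = κ · V / ln(z/z₀)
u* = 0.4 × 17.9 / ln(10.0/0.00067) = 0.4 × 17.9 / 9.6108
   = 7.1600 / 9.6108 = 0.7450 m/s

u* ≈ 0.74 m/s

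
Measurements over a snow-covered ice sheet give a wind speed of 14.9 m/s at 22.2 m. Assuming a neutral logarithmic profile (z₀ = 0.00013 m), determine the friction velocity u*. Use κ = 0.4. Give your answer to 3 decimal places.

u* ≈ 0.495 m/s

Log law: V(z) = (u*/κ) · ln(z/z₀) ⇒ u* = κ · V / ln(z/z₀)
u* = 0.4 × 14.9 / ln(22.2/0.00013) = 0.4 × 14.9 / 12.0481
   = 5.9600 / 12.0481 = 0.4947 m/s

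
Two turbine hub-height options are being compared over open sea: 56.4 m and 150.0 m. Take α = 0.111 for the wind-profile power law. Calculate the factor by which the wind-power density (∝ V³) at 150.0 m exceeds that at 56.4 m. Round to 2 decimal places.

Speed ratio: V_B/V_A = (z_B/z_A)^α = (150.0/56.4)^0.111 = (2.6596)^0.111 = 1.11469
Power-density ratio: P_B/P_A = (V_B/V_A)³ = (1.11469)³ = 1.38504

1.39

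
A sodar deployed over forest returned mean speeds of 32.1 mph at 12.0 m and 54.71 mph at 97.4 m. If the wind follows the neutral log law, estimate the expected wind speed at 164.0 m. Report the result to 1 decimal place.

Log law: V ∝ ln(z/z₀). From the pair, with r = V₁/V₂ = 0.58673,
ln z₀ = (ln z₁ − r·ln z₂)/(1 − r) = (2.4849 − 0.58673×4.5788)/0.41327 = -0.4879 → z₀ = 0.6139 m
V₃ = V₁ · ln(z₃/z₀)/ln(z₁/z₀) = 32.1 × 5.5878/2.9728 = 60.3362 mph

60.3 mph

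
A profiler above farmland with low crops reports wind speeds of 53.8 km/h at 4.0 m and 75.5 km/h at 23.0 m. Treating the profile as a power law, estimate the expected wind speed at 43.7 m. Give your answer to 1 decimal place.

85.5 km/h

First find α: α = ln(V₂/V₁)/ln(z₂/z₁) = ln(75.5/53.8)/ln(23.0/4.0) = 0.33886/1.74920 = 0.1937
Extrapolate from 23.0 m to 43.7 m: V₃ = 75.5 × (43.7/23.0)^0.1937 = 75.5 × 1.1324 = 85.4964 km/h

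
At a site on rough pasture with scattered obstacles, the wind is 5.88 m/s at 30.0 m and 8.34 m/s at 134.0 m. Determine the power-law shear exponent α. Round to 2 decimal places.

Power law: V₂/V₁ = (z₂/z₁)^α ⇒ α = ln(V₂/V₁) / ln(z₂/z₁)
α = ln(8.34/5.88) / ln(134.0/30.0) = ln(1.4184) / ln(4.4667)
  = 0.34951 / 1.49664 = 0.23353

α ≈ 0.23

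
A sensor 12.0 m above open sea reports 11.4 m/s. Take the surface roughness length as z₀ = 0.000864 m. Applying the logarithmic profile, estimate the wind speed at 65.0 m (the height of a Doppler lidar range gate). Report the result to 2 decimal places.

Log law: V(z) ∝ ln(z/z₀), so V₂/V₁ = ln(z₂/z₀) / ln(z₁/z₀).
ln(65.0/0.000864) = 11.2283, ln(12.0/0.000864) = 9.5388
V₂ = 11.4 × 11.2283/9.5388 = 11.4 × 1.1771 = 13.4191 m/s

13.42 m/s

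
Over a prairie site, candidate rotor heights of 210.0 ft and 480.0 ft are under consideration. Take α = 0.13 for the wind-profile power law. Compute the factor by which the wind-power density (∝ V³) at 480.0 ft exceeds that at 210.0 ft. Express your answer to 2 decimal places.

1.38

Speed ratio: V_B/V_A = (z_B/z_A)^α = (480.0/210.0)^0.13 = (2.2857)^0.13 = 1.11346
Power-density ratio: P_B/P_A = (V_B/V_A)³ = (1.11346)³ = 1.38044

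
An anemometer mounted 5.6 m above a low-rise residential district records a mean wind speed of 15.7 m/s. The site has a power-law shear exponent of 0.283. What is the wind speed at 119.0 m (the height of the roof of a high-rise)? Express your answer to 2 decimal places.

Power-law profile: V₂ = V₁ · (z₂/z₁)^α
V₂ = 15.7 × (119.0/5.6)^0.283 = 15.7 × (21.2500)^0.283
    = 15.7 × 2.3749 = 37.2857 m/s

37.29 m/s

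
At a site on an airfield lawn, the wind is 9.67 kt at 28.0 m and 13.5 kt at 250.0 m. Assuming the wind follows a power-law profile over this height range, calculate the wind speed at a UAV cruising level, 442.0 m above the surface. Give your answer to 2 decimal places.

First find α: α = ln(V₂/V₁)/ln(z₂/z₁) = ln(13.5/9.67)/ln(250.0/28.0) = 0.33366/2.18926 = 0.1524
Extrapolate from 250.0 m to 442.0 m: V₃ = 13.5 × (442.0/250.0)^0.1524 = 13.5 × 1.0907 = 14.7249 kt

14.72 kt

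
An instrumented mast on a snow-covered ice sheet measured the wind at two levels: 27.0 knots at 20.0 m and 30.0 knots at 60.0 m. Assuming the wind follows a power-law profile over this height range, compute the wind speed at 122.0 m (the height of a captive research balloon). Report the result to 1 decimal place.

32.1 knots

First find α: α = ln(V₂/V₁)/ln(z₂/z₁) = ln(30.0/27.0)/ln(60.0/20.0) = 0.10536/1.09861 = 0.0959
Extrapolate from 60.0 m to 122.0 m: V₃ = 30.0 × (122.0/60.0)^0.0959 = 30.0 × 1.0704 = 32.1129 knots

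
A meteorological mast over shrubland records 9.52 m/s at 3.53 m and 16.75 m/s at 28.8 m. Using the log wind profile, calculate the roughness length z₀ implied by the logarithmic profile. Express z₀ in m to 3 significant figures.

z₀ ≈ 0.223 m

Log law: V(z) ∝ ln(z/z₀). With r = V₁/V₂ = 9.52/16.75 = 0.56836,
r · ln(z₂/z₀) = ln(z₁/z₀) ⇒ ln z₀ = (ln z₁ − r·ln z₂)/(1 − r)
ln z₀ = (1.26130 − 0.56836×3.36038) / 0.43164 = -1.5026
z₀ = exp(-1.5026) = 0.2225 m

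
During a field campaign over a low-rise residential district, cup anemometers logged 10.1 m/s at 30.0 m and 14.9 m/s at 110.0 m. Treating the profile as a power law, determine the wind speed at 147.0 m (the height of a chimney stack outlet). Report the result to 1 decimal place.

16.3 m/s

First find α: α = ln(V₂/V₁)/ln(z₂/z₁) = ln(14.9/10.1)/ln(110.0/30.0) = 0.38883/1.29928 = 0.2993
Extrapolate from 110.0 m to 147.0 m: V₃ = 14.9 × (147.0/110.0)^0.2993 = 14.9 × 1.0906 = 16.2506 m/s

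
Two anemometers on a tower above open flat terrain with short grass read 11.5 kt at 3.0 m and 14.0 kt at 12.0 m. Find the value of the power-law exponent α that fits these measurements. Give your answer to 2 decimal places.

Power law: V₂/V₁ = (z₂/z₁)^α ⇒ α = ln(V₂/V₁) / ln(z₂/z₁)
α = ln(14.0/11.5) / ln(12.0/3.0) = ln(1.2174) / ln(4.0000)
  = 0.19671 / 1.38629 = 0.14190

α ≈ 0.14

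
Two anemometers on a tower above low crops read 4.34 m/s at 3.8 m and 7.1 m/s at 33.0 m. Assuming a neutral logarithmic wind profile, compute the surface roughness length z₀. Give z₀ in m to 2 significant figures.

Log law: V(z) ∝ ln(z/z₀). With r = V₁/V₂ = 4.34/7.1 = 0.61127,
r · ln(z₂/z₀) = ln(z₁/z₀) ⇒ ln z₀ = (ln z₁ − r·ln z₂)/(1 − r)
ln z₀ = (1.33500 − 0.61127×3.49651) / 0.38873 = -2.0639
z₀ = exp(-2.0639) = 0.1270 m

z₀ ≈ 0.13 m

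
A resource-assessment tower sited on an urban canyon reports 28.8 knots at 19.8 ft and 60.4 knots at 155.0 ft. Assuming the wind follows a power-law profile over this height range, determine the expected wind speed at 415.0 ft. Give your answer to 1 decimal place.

First find α: α = ln(V₂/V₁)/ln(z₂/z₁) = ln(60.4/28.8)/ln(155.0/19.8) = 0.74061/2.05774 = 0.3599
Extrapolate from 155.0 ft to 415.0 ft: V₃ = 60.4 × (415.0/155.0)^0.3599 = 60.4 × 1.4254 = 86.0952 knots

86.1 knots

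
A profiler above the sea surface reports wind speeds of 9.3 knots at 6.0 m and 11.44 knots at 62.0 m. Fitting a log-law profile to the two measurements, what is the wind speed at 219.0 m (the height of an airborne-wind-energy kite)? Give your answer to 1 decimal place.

12.6 knots

Log law: V ∝ ln(z/z₀). From the pair, with r = V₁/V₂ = 0.81294,
ln z₀ = (ln z₁ − r·ln z₂)/(1 − r) = (1.7918 − 0.81294×4.1271)/0.18706 = -8.3573 → z₀ = 0.0002347 m
V₃ = V₁ · ln(z₃/z₀)/ln(z₁/z₀) = 9.3 × 13.7464/10.1491 = 12.5964 knots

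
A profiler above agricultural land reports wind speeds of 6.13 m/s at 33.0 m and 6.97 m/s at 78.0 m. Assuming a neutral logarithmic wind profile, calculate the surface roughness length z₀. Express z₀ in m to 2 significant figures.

Log law: V(z) ∝ ln(z/z₀). With r = V₁/V₂ = 6.13/6.97 = 0.87948,
r · ln(z₂/z₀) = ln(z₁/z₀) ⇒ ln z₀ = (ln z₁ − r·ln z₂)/(1 − r)
ln z₀ = (3.49651 − 0.87948×4.35671) / 0.12052 = -2.7809
z₀ = exp(-2.7809) = 0.06198 m

z₀ ≈ 0.062 m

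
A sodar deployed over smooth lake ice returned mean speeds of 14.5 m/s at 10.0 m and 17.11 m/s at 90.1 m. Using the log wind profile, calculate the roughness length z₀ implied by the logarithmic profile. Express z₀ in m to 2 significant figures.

Log law: V(z) ∝ ln(z/z₀). With r = V₁/V₂ = 14.5/17.11 = 0.84746,
r · ln(z₂/z₀) = ln(z₁/z₀) ⇒ ln z₀ = (ln z₁ − r·ln z₂)/(1 − r)
ln z₀ = (2.30259 − 0.84746×4.50092) / 0.15254 = -9.9104
z₀ = exp(-9.9104) = 0.00004966 m

z₀ ≈ 0.000050 m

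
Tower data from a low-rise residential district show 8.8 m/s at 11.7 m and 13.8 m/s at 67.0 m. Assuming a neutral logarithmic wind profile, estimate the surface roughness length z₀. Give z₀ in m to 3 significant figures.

Log law: V(z) ∝ ln(z/z₀). With r = V₁/V₂ = 8.8/13.8 = 0.63768,
r · ln(z₂/z₀) = ln(z₁/z₀) ⇒ ln z₀ = (ln z₁ − r·ln z₂)/(1 − r)
ln z₀ = (2.45959 − 0.63768×4.20469) / 0.36232 = -0.6118
z₀ = exp(-0.6118) = 0.5424 m

z₀ ≈ 0.542 m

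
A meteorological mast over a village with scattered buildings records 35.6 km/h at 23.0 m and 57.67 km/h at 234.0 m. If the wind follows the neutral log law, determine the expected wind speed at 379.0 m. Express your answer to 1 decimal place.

Log law: V ∝ ln(z/z₀). From the pair, with r = V₁/V₂ = 0.61731,
ln z₀ = (ln z₁ − r·ln z₂)/(1 − r) = (3.1355 − 0.61731×5.4553)/0.38269 = -0.6065 → z₀ = 0.5453 m
V₃ = V₁ · ln(z₃/z₀)/ln(z₁/z₀) = 35.6 × 6.5440/3.7420 = 62.2576 km/h

62.3 km/h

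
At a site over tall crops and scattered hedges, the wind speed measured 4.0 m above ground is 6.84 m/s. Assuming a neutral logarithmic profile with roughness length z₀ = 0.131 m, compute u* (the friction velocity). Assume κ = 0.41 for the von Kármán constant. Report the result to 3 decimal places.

u* ≈ 0.820 m/s

Log law: V(z) = (u*/κ) · ln(z/z₀) ⇒ u* = κ · V / ln(z/z₀)
u* = 0.41 × 6.84 / ln(4.0/0.131) = 0.41 × 6.84 / 3.4189
   = 2.8044 / 3.4189 = 0.8203 m/s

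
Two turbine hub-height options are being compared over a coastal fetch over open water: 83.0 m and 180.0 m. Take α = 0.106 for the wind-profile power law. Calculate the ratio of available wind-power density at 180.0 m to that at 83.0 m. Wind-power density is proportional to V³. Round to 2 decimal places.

Speed ratio: V_B/V_A = (z_B/z_A)^α = (180.0/83.0)^0.106 = (2.1687)^0.106 = 1.08552
Power-density ratio: P_B/P_A = (V_B/V_A)³ = (1.08552)³ = 1.27912

1.28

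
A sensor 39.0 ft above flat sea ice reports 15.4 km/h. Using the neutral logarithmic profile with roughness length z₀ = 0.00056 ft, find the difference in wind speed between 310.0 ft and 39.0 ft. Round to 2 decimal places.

Log law: V₂ = V₁ · ln(z₂/z₀)/ln(z₁/z₀) = 15.4 × 13.2241/11.1511 = 18.2629 km/h
ΔV = 18.2629 − 15.4 = 2.8629 km/h

2.86 km/h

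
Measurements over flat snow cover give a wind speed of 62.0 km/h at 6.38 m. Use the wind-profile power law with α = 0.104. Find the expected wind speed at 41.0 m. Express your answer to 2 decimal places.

Power-law profile: V₂ = V₁ · (z₂/z₁)^α
V₂ = 62.0 × (41.0/6.38)^0.104 = 62.0 × (6.4263)^0.104
    = 62.0 × 1.2135 = 75.2350 km/h

75.23 km/h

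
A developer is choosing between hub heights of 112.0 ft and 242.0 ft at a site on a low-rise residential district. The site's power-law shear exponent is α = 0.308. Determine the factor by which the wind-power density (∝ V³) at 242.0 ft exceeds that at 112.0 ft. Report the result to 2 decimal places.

Speed ratio: V_B/V_A = (z_B/z_A)^α = (242.0/112.0)^0.308 = (2.1607)^0.308 = 1.26782
Power-density ratio: P_B/P_A = (V_B/V_A)³ = (1.26782)³ = 2.03783

2.04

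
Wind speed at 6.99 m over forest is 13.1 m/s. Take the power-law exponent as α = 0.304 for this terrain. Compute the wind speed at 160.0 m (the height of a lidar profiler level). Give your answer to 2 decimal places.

Power-law profile: V₂ = V₁ · (z₂/z₁)^α
V₂ = 13.1 × (160.0/6.99)^0.304 = 13.1 × (22.8898)^0.304
    = 13.1 × 2.5902 = 33.9315 m/s

33.93 m/s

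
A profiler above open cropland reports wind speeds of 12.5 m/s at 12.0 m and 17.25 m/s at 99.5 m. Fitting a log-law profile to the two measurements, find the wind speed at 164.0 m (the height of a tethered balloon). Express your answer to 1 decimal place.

18.4 m/s

Log law: V ∝ ln(z/z₀). From the pair, with r = V₁/V₂ = 0.72464,
ln z₀ = (ln z₁ − r·ln z₂)/(1 − r) = (2.4849 − 0.72464×4.6002)/0.27536 = -3.0815 → z₀ = 0.04589 m
V₃ = V₁ · ln(z₃/z₀)/ln(z₁/z₀) = 12.5 × 8.1814/5.5664 = 18.3721 m/s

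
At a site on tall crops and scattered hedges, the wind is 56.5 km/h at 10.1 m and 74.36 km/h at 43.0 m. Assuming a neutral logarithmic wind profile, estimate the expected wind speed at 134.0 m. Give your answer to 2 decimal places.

88.37 km/h

Log law: V ∝ ln(z/z₀). From the pair, with r = V₁/V₂ = 0.75982,
ln z₀ = (ln z₁ − r·ln z₂)/(1 − r) = (2.3125 − 0.75982×3.7612)/0.24018 = -2.2703 → z₀ = 0.1033 m
V₃ = V₁ · ln(z₃/z₀)/ln(z₁/z₀) = 56.5 × 7.1681/4.5828 = 88.3732 km/h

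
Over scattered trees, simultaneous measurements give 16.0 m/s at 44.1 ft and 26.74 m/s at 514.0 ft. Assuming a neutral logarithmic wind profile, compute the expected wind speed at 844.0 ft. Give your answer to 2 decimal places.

Log law: V ∝ ln(z/z₀). From the pair, with r = V₁/V₂ = 0.59835,
ln z₀ = (ln z₁ − r·ln z₂)/(1 − r) = (3.7865 − 0.59835×6.2422)/0.40165 = 0.1280 → z₀ = 1.137 ft
V₃ = V₁ · ln(z₃/z₀)/ln(z₁/z₀) = 16.0 × 6.6102/3.6585 = 28.9089 m/s

28.91 m/s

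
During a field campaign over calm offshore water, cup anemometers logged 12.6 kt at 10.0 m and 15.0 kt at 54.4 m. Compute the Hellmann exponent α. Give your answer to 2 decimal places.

α ≈ 0.10

Power law: V₂/V₁ = (z₂/z₁)^α ⇒ α = ln(V₂/V₁) / ln(z₂/z₁)
α = ln(15.0/12.6) / ln(54.4/10.0) = ln(1.1905) / ln(5.4400)
  = 0.17435 / 1.69378 = 0.10294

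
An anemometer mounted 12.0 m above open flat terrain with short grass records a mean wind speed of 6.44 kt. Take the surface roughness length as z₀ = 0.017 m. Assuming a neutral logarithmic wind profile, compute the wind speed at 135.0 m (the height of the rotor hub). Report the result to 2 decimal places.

8.82 kt

Log law: V(z) ∝ ln(z/z₀), so V₂/V₁ = ln(z₂/z₀) / ln(z₁/z₀).
ln(135.0/0.017) = 8.9798, ln(12.0/0.017) = 6.5594
V₂ = 6.44 × 8.9798/6.5594 = 6.44 × 1.3690 = 8.8163 kt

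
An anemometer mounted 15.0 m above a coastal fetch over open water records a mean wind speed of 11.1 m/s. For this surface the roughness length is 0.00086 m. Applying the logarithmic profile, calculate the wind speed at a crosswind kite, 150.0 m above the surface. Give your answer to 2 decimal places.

Log law: V(z) ∝ ln(z/z₀), so V₂/V₁ = ln(z₂/z₀) / ln(z₁/z₀).
ln(150.0/0.00086) = 12.0692, ln(15.0/0.00086) = 9.7666
V₂ = 11.1 × 12.0692/9.7666 = 11.1 × 1.2358 = 13.7169 m/s

13.72 m/s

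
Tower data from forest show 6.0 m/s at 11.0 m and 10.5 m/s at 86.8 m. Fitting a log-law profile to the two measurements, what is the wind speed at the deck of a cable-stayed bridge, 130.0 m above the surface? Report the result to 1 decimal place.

11.4 m/s

Log law: V ∝ ln(z/z₀). From the pair, with r = V₁/V₂ = 0.57143,
ln z₀ = (ln z₁ − r·ln z₂)/(1 − r) = (2.3979 − 0.57143×4.4636)/0.42857 = -0.3564 → z₀ = 0.7002 m
V₃ = V₁ · ln(z₃/z₀)/ln(z₁/z₀) = 6.0 × 5.2239/2.7543 = 11.3799 m/s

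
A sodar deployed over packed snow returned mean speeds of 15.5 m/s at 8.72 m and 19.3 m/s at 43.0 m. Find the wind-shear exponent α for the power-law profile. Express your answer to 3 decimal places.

Power law: V₂/V₁ = (z₂/z₁)^α ⇒ α = ln(V₂/V₁) / ln(z₂/z₁)
α = ln(19.3/15.5) / ln(43.0/8.72) = ln(1.2452) / ln(4.9312)
  = 0.21927 / 1.59558 = 0.13742

α ≈ 0.137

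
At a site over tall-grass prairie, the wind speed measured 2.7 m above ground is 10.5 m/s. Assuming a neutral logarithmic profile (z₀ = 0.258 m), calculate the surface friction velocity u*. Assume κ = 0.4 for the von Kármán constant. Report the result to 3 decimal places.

u* ≈ 1.789 m/s

Log law: V(z) = (u*/κ) · ln(z/z₀) ⇒ u* = κ · V / ln(z/z₀)
u* = 0.4 × 10.5 / ln(2.7/0.258) = 0.4 × 10.5 / 2.3480
   = 4.2000 / 2.3480 = 1.7887 m/s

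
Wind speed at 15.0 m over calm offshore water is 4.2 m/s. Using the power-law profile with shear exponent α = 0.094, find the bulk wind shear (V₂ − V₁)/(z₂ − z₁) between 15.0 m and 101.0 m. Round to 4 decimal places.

0.0096 m/s/m

Power law: V₂ = V₁ · (z₂/z₁)^α = 4.2 × (6.7333)^0.094 = 5.0246 m/s
ΔV/Δz = (5.0246 − 4.2)/(101.0 − 15.0) = 0.8246/86.0000 = 0.00959 m/s/m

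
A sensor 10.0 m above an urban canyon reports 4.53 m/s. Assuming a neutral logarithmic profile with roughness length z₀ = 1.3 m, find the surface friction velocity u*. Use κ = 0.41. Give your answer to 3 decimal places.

Log law: V(z) = (u*/κ) · ln(z/z₀) ⇒ u* = κ · V / ln(z/z₀)
u* = 0.41 × 4.53 / ln(10.0/1.3) = 0.41 × 4.53 / 2.0402
   = 1.8573 / 2.0402 = 0.9103 m/s

u* ≈ 0.910 m/s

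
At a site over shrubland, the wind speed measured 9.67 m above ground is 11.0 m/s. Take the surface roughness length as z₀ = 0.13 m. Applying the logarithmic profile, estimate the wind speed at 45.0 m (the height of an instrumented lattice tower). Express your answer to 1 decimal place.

14.9 m/s

Log law: V(z) ∝ ln(z/z₀), so V₂/V₁ = ln(z₂/z₀) / ln(z₁/z₀).
ln(45.0/0.13) = 5.8469, ln(9.67/0.13) = 4.3092
V₂ = 11.0 × 5.8469/4.3092 = 11.0 × 1.3568 = 14.9250 m/s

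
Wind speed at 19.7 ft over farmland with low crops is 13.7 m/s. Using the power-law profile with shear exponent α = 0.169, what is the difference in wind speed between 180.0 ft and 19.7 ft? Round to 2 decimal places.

Power law: V₂ = V₁ · (z₂/z₁)^α = 13.7 × (9.1371)^0.169 = 19.9112 m/s
ΔV = 19.9112 − 13.7 = 6.2112 m/s

6.21 m/s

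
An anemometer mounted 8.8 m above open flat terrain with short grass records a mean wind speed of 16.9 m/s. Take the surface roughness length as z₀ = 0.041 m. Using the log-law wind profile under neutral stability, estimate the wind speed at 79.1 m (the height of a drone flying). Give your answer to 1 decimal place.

23.8 m/s

Log law: V(z) ∝ ln(z/z₀), so V₂/V₁ = ln(z₂/z₀) / ln(z₁/z₀).
ln(79.1/0.041) = 7.5649, ln(8.8/0.041) = 5.3689
V₂ = 16.9 × 7.5649/5.3689 = 16.9 × 1.4090 = 23.8123 m/s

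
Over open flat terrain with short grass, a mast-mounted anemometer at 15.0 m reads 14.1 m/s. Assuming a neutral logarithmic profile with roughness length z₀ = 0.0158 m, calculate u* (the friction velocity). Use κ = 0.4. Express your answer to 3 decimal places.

Log law: V(z) = (u*/κ) · ln(z/z₀) ⇒ u* = κ · V / ln(z/z₀)
u* = 0.4 × 14.1 / ln(15.0/0.0158) = 0.4 × 14.1 / 6.8558
   = 5.6400 / 6.8558 = 0.8227 m/s

u* ≈ 0.823 m/s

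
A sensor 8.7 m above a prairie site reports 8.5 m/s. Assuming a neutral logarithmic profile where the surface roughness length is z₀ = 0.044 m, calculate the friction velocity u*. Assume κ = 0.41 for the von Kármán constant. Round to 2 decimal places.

Log law: V(z) = (u*/κ) · ln(z/z₀) ⇒ u* = κ · V / ln(z/z₀)
u* = 0.41 × 8.5 / ln(8.7/0.044) = 0.41 × 8.5 / 5.2869
   = 3.4850 / 5.2869 = 0.6592 m/s

u* ≈ 0.66 m/s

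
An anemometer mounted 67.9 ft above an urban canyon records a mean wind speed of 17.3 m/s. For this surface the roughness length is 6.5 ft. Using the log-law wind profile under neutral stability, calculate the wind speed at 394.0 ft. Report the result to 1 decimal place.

Log law: V(z) ∝ ln(z/z₀), so V₂/V₁ = ln(z₂/z₀) / ln(z₁/z₀).
ln(394.0/6.5) = 4.1045, ln(67.9/6.5) = 2.3462
V₂ = 17.3 × 4.1045/2.3462 = 17.3 × 1.7494 = 30.2650 m/s

30.3 m/s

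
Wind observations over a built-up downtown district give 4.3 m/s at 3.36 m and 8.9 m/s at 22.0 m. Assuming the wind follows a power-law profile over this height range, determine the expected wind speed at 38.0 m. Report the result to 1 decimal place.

First find α: α = ln(V₂/V₁)/ln(z₂/z₁) = ln(8.9/4.3)/ln(22.0/3.36) = 0.72744/1.87910 = 0.3871
Extrapolate from 22.0 m to 38.0 m: V₃ = 8.9 × (38.0/22.0)^0.3871 = 8.9 × 1.2356 = 10.9971 m/s

11.0 m/s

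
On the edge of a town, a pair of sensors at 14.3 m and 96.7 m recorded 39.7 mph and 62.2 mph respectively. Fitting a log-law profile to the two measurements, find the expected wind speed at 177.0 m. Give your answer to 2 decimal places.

Log law: V ∝ ln(z/z₀). From the pair, with r = V₁/V₂ = 0.63826,
ln z₀ = (ln z₁ − r·ln z₂)/(1 − r) = (2.6603 − 0.63826×4.5716)/0.36174 = -0.7122 → z₀ = 0.4906 m
V₃ = V₁ · ln(z₃/z₀)/ln(z₁/z₀) = 39.7 × 5.8884/3.3725 = 69.3165 mph

69.32 mph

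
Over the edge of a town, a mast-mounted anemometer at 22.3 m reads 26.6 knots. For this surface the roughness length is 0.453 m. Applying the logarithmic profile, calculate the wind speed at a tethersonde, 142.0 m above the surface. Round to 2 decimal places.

39.24 knots

Log law: V(z) ∝ ln(z/z₀), so V₂/V₁ = ln(z₂/z₀) / ln(z₁/z₀).
ln(142.0/0.453) = 5.7477, ln(22.3/0.453) = 3.8964
V₂ = 26.6 × 5.7477/3.8964 = 26.6 × 1.4751 = 39.2379 knots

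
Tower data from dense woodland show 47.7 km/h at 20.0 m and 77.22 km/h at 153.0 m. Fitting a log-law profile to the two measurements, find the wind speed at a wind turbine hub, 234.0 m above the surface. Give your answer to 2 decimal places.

Log law: V ∝ ln(z/z₀). From the pair, with r = V₁/V₂ = 0.61772,
ln z₀ = (ln z₁ − r·ln z₂)/(1 − r) = (2.9957 − 0.61772×5.0304)/0.38228 = -0.2921 → z₀ = 0.7467 m
V₃ = V₁ · ln(z₃/z₀)/ln(z₁/z₀) = 47.7 × 5.7474/3.2878 = 83.3843 km/h

83.38 km/h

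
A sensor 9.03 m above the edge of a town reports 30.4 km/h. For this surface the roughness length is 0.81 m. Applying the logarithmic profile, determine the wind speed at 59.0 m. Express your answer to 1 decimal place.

54.1 km/h

Log law: V(z) ∝ ln(z/z₀), so V₂/V₁ = ln(z₂/z₀) / ln(z₁/z₀).
ln(59.0/0.81) = 4.2883, ln(9.03/0.81) = 2.4113
V₂ = 30.4 × 4.2883/2.4113 = 30.4 × 1.7784 = 54.0640 km/h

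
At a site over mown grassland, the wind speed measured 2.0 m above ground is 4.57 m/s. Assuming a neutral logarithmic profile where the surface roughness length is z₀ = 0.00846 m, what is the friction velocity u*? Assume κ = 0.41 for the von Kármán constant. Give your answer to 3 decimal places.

u* ≈ 0.343 m/s

Log law: V(z) = (u*/κ) · ln(z/z₀) ⇒ u* = κ · V / ln(z/z₀)
u* = 0.41 × 4.57 / ln(2.0/0.00846) = 0.41 × 4.57 / 5.4656
   = 1.8737 / 5.4656 = 0.3428 m/s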